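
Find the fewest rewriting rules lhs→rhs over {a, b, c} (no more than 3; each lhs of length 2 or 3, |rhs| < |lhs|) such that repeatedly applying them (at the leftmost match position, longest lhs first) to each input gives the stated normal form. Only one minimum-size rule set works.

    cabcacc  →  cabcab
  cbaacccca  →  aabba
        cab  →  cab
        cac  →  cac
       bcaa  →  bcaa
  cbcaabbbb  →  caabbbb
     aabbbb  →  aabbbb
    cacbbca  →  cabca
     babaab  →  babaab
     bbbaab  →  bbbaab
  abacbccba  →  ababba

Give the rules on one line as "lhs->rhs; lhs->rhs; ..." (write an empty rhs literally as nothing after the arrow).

  | cabcacc => cabcab
  | cbaacccca => aacccca => aabcca => aabba
  | cab
  | cac

cb->; cc->b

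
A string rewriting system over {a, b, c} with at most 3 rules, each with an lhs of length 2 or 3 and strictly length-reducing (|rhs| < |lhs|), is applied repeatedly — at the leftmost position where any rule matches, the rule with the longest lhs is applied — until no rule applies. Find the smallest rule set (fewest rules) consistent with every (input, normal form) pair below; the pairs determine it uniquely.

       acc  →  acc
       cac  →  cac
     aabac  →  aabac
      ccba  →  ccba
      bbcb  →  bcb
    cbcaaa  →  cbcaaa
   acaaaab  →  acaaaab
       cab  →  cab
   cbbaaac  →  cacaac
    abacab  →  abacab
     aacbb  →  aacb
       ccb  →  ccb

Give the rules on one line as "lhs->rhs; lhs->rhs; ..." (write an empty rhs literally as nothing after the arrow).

bb->b; bba->ac

  | acc
  | cac
  | aabac
  | ccba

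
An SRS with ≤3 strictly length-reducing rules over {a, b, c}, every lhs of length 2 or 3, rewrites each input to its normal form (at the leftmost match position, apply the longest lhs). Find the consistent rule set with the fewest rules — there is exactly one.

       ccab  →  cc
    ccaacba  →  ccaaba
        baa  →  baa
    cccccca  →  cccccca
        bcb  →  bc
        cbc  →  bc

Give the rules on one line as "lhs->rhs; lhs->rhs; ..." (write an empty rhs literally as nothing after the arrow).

bcb->bc; cab->c; cb->b

  | ccab => cc
  | ccaacba => ccaaba
  | baa
  | cccccca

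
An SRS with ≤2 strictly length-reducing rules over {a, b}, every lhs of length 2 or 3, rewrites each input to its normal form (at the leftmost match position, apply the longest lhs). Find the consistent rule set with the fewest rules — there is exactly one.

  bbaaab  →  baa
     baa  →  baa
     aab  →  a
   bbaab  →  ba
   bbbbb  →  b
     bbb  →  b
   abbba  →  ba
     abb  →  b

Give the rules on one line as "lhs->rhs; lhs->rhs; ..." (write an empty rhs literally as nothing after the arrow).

  | bbaaab => baaab => baa
  | baa
  | aab => a
  | bbaab => baab => ba

ab->; bb->b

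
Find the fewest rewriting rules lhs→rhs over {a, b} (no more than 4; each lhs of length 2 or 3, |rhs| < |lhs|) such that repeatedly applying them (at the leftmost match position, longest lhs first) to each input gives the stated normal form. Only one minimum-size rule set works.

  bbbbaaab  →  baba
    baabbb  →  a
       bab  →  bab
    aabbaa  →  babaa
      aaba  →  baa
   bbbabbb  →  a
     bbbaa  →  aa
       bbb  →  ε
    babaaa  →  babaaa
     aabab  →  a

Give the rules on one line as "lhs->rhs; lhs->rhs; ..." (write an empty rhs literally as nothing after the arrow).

aab->ba; bb->; bbb->

  | bbbbaaab => baaab => baba
  | baabbb => bbabb => abb => a
  | bab
  | aabbaa => babaa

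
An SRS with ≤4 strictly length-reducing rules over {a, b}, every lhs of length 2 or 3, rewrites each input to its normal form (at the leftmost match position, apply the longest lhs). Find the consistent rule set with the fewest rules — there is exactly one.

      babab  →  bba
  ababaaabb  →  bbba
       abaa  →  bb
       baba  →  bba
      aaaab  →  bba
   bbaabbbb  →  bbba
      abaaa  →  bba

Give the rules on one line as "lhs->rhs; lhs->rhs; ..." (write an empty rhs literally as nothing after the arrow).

aa->b; aab->ba; ab->a; aba->ba

  | babab => bbab => bba
  | ababaaabb => babaaabb => bbaaabb => bbbabb => bbbab => bbba
  | abaa => baa => bb
  | baba => bba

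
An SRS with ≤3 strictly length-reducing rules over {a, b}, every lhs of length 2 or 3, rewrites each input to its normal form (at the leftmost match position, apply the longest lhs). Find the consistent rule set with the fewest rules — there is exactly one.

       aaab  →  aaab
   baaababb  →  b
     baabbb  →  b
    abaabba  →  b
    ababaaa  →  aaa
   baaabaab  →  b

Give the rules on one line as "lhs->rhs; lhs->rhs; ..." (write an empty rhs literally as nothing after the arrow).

  | aaab
  | baaababb => baababb => bababb => bbabb => babb => bbb => bb => b
  | baabbb => babbb => bbbb => bbb => bb => b
  | abaabba => ababba => abbba => ba => b

abb->; ba->b; bb->b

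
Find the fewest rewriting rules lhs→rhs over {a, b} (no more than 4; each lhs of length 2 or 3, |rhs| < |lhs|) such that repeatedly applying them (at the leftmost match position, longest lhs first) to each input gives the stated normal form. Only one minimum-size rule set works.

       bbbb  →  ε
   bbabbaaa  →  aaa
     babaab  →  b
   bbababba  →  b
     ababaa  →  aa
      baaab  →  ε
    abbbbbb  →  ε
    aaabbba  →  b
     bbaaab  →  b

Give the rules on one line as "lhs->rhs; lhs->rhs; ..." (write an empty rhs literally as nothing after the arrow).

  | bbbb => bb => ε
  | bbabbaaa => abbaaa => bbaaa => aaa
  | babaab => bbaab => aab => ab => b
  | bbababba => ababba => babba => bbba => ba => b

ab->b; ba->b; bb->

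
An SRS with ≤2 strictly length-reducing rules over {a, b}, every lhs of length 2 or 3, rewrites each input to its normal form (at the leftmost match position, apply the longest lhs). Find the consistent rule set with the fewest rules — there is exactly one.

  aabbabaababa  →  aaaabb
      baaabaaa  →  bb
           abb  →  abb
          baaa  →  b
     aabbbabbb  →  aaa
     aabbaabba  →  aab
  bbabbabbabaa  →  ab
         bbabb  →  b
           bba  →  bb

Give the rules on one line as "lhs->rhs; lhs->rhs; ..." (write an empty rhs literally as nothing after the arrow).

  | aabbabaababa => aabbbaababa => aaaababa => aaaabba => aaaabb
  | baaabaaa => baabaaa => babaaa => bbaaa => bbaa => bba => bb
  | abb
  | baaa => baa => ba => b

ba->b; bbb->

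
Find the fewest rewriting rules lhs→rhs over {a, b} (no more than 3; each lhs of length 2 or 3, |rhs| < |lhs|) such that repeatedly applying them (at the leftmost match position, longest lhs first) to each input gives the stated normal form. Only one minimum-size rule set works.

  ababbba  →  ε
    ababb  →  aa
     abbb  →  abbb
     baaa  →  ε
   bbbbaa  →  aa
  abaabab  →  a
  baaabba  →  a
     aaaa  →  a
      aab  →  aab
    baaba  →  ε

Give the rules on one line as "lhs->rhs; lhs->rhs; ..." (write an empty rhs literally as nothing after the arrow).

  | ababbba => ababba => ababa => abaa => aaa => ε
  | ababb => abab => aba => aa
  | abbb
  | baaa => aaa => ε

aaa->; ba->a; bab->ba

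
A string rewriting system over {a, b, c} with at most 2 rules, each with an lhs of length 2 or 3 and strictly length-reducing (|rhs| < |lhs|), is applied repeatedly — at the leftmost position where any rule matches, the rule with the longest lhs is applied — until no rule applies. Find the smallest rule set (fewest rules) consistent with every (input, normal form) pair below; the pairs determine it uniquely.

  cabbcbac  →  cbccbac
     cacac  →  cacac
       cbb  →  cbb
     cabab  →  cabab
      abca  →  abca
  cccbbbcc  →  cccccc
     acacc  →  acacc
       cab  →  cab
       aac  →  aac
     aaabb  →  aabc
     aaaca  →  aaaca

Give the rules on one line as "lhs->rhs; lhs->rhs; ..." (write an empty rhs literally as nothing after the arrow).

abb->bc; bbb->c

  | cabbcbac => cbccbac
  | cacac
  | cbb
  | cabab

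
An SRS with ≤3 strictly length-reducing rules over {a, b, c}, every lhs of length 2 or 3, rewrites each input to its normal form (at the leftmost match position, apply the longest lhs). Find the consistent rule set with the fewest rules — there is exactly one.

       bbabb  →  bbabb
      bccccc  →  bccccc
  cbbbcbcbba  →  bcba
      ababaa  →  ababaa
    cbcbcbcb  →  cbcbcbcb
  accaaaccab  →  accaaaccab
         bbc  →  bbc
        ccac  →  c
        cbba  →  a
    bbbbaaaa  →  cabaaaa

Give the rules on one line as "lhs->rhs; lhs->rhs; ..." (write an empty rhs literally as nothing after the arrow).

  | bbabb
  | bccccc
  | cbbbcbcbba => bcbcbba => bcba
  | ababaa

bbb->ca; cac->; cbb->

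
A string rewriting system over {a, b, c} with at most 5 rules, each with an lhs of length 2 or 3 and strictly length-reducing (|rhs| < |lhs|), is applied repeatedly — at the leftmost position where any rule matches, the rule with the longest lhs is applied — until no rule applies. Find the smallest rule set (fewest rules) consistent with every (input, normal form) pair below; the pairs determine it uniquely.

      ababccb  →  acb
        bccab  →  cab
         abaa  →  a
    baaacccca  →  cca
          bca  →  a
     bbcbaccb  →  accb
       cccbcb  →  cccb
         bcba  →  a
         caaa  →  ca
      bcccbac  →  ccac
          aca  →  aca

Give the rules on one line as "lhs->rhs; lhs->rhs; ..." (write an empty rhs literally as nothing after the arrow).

aa->a; aac->b; ba->a; bc->

  | ababccb => aabccb => abccb => acb
  | bccab => cab
  | abaa => aaa => aa => a
  | baaacccca => aaacccca => aacccca => bccca => cca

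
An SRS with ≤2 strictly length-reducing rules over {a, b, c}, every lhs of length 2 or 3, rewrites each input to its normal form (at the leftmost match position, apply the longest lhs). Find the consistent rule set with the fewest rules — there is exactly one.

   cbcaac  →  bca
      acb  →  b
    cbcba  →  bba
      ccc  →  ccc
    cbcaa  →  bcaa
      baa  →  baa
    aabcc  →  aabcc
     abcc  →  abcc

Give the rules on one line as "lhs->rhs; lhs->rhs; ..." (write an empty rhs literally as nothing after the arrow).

ac->; cb->b

  | cbcaac => bcaac => bca
  | acb => b
  | cbcba => bcba => bba
  | ccc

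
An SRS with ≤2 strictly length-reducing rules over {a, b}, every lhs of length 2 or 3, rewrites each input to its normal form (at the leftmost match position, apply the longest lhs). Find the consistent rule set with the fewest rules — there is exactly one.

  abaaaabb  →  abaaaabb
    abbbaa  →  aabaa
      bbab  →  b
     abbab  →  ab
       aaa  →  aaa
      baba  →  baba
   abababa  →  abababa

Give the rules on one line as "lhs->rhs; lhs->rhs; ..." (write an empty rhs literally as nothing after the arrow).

bba->; bbb->ab

  | abaaaabb
  | abbbaa => aabaa
  | bbab => b
  | abbab => ab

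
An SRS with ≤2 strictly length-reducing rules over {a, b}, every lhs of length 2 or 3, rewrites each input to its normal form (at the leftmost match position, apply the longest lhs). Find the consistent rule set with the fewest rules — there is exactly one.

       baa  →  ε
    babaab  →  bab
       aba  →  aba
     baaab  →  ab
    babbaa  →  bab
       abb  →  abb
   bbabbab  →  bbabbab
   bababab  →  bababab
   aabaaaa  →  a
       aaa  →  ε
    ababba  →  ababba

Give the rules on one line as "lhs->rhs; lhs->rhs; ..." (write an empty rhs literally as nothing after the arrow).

  | baa => ε
  | babaab => bab
  | aba
  | baaab => ab

aaa->; baa->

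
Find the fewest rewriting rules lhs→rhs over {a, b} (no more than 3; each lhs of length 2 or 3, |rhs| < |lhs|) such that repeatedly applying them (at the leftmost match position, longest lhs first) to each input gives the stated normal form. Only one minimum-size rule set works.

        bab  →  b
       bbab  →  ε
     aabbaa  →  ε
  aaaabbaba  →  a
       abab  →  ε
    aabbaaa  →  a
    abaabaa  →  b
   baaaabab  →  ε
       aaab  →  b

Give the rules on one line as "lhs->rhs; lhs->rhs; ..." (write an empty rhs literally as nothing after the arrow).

aa->b; ab->; bb->

  | bab => b
  | bbab => ab => ε
  | aabbaa => bbbaa => baa => bb => ε
  | aaaabbaba => baabbaba => bbbbaba => bbaba => aba => a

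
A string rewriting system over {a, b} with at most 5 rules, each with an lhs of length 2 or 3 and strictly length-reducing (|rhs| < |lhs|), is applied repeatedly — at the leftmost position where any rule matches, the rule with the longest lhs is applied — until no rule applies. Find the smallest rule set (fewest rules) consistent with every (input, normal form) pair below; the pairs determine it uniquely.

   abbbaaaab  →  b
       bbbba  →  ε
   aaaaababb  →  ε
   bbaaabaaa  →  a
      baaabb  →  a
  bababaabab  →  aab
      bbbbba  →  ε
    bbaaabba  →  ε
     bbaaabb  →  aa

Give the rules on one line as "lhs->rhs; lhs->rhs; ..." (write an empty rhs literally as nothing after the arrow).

aaa->; ba->a; bab->b; bb->a

  | abbbaaaab => aabaaaab => aaaaaab => aaab => b
  | bbbba => abba => aaa => ε
  | aaaaababb => aababb => aabb => aaa => ε
  | bbaaabaaa => aaaabaaa => abaaa => aaaa => a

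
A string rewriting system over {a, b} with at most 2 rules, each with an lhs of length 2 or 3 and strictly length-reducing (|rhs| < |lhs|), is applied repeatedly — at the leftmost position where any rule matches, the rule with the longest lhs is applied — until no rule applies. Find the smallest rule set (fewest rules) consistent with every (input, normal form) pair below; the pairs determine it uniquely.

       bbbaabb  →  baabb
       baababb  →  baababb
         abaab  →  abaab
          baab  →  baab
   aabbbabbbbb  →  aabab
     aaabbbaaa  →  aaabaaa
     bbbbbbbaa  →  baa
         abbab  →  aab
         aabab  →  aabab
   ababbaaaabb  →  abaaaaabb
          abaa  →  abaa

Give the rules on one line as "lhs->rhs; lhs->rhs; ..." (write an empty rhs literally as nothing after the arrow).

  | bbbaabb => baabb
  | baababb
  | abaab
  | baab

bba->a; bbb->b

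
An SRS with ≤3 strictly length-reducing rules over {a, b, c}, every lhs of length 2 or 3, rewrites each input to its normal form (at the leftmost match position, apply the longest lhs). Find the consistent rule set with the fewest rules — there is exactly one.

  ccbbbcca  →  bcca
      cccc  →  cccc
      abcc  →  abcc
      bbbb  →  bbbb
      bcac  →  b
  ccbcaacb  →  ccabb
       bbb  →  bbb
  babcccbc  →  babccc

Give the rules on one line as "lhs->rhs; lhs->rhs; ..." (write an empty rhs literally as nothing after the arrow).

ac->b; cb->

  | ccbbbcca => cbbcca => bcca
  | cccc
  | abcc
  | bbbb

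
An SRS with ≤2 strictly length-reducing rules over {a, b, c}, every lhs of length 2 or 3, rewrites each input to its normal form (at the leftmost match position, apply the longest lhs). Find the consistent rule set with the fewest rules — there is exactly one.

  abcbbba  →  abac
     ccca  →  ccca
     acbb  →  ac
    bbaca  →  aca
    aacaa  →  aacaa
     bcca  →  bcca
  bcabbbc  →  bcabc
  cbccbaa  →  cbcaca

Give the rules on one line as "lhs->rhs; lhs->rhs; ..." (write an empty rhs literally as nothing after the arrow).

  | abcbbba => abcba => abac
  | ccca
  | acbb => ac
  | bbaca => aca

bb->; cba->ac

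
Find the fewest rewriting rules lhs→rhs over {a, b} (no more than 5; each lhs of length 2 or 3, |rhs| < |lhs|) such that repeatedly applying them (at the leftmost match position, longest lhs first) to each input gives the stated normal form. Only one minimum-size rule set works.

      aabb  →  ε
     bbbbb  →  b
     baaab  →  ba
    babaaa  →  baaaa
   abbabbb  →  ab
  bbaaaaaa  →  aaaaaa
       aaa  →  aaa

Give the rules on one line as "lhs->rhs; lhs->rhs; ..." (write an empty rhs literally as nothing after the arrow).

aab->b; bab->ba; bb->; bbb->ab

  | aabb => bb => ε
  | bbbbb => abbb => aab => b
  | baaab => bab => ba
  | babaaa => baaaa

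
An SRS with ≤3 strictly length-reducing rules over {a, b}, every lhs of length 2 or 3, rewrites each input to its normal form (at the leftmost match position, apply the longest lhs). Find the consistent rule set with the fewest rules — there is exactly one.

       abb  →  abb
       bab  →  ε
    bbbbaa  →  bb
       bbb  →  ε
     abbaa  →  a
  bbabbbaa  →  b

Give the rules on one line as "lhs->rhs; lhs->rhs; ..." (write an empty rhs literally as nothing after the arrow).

  | abb
  | bab => ε
  | bbbbaa => baa => bb
  | bbb => ε

aa->b; bab->; bbb->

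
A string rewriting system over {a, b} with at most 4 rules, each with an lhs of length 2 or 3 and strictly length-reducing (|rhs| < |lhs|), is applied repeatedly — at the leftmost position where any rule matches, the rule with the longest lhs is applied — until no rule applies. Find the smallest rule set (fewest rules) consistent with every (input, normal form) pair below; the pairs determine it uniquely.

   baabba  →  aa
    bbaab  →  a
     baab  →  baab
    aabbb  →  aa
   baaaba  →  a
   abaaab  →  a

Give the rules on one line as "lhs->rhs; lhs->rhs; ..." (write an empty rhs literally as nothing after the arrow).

  | baabba => baaaa => bba => aa
  | bbaab => aaab => bb => a
  | baab
  | aabbb => aa

aaa->b; bb->a; bbb->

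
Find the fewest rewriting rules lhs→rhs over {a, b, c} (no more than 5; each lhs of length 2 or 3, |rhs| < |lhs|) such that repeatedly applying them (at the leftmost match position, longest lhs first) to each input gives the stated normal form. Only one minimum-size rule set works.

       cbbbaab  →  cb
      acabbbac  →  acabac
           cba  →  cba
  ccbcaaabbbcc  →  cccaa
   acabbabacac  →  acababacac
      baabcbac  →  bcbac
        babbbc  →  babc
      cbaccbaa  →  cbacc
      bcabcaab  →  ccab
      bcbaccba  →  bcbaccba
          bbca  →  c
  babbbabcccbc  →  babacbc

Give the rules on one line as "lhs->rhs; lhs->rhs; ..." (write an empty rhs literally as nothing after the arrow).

baa->; bb->b; bca->c; bcc->

  | cbbbaab => cbbaab => cbaab => cb
  | acabbbac => acabbac => acabac
  | cba
  | ccbcaaabbbcc => cccaabbbcc => cccaabbcc => cccaabcc => cccaa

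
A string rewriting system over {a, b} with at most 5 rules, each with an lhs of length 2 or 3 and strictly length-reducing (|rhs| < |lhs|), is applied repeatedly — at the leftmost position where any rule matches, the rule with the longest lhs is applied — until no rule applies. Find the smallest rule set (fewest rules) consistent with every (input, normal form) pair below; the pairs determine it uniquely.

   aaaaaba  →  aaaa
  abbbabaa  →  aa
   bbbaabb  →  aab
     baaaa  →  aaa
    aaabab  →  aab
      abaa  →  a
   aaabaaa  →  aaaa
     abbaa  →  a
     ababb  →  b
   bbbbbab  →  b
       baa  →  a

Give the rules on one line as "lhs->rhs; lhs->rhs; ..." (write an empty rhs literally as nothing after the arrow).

  | aaaaaba => aaaa
  | abbbabaa => aabaa => aa
  | bbbaabb => aabb => aab
  | baaaa => aaa

aba->; ba->; bb->b; bbb->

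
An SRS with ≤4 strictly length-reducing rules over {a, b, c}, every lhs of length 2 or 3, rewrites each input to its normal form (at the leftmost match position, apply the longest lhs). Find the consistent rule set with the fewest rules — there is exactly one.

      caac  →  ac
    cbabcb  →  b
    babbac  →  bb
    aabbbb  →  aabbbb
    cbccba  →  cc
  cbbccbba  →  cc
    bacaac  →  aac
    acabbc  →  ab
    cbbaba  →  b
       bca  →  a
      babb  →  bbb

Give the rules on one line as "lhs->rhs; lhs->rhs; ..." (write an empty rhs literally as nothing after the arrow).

ba->b; bc->; ca->; cb->c

  | caac => ac
  | cbabcb => cabcb => bcb => b
  | babbac => bbbac => bbbc => bb
  | aabbbb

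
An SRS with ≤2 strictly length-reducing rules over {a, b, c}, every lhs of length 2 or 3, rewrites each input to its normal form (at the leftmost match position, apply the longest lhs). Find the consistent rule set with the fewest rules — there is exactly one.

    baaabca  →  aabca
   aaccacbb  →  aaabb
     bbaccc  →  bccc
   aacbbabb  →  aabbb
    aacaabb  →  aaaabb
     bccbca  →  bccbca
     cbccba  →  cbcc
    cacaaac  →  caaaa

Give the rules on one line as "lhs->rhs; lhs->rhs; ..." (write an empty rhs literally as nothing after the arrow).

ac->a; ba->

  | baaabca => aabca
  | aaccacbb => aacacbb => aaacbb => aaabb
  | bbaccc => bccc
  | aacbbabb => aabbabb => aabbb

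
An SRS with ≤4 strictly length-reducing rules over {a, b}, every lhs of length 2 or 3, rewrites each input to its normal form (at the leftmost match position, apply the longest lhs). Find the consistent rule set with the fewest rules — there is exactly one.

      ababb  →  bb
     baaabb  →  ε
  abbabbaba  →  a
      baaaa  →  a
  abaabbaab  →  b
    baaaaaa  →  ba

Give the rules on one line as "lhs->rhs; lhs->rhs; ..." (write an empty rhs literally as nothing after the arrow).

aa->b; ab->; abb->bb; bbb->a

  | ababb => abb => bb
  | baaabb => bbabb => bbbb => ab => ε
  | abbabbaba => bbabbaba => bbbbaba => ababa => aba => a
  | baaaa => bbaa => bbb => a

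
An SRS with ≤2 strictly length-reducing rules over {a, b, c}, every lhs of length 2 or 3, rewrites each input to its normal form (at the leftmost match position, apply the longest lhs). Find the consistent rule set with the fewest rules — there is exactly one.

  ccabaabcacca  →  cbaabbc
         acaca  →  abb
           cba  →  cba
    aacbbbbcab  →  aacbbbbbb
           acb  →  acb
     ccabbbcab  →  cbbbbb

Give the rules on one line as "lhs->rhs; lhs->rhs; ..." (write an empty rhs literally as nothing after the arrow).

ca->b; cca->c

  | ccabaabcacca => cbaabcacca => cbaabbcca => cbaabbc
  | acaca => abca => abb
  | cba
  | aacbbbbcab => aacbbbbbb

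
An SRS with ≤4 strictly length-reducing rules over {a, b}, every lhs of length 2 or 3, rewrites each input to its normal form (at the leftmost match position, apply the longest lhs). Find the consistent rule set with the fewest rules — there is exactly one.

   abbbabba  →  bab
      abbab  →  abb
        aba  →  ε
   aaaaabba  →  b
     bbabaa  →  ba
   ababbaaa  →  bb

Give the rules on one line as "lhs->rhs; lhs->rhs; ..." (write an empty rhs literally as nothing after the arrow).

aa->b; aba->; bba->b; bbb->a

  | abbbabba => aaabba => babba => bab
  | abbab => abb
  | aba => ε
  | aaaaabba => baaabba => bbabba => bbba => aa => b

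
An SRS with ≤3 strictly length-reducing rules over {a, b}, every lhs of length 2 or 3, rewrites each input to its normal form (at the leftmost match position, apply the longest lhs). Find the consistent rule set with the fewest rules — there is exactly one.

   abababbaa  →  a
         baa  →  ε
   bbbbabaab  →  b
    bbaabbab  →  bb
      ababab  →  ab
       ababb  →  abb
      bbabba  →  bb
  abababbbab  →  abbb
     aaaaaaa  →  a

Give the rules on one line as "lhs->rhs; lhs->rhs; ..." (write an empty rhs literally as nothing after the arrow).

  | abababbaa => ababbaa => abbaa => abaa => aaa => a
  | baa => aa => ε
  | bbbbabaab => bbbbaab => bbbaab => bbaab => baab => aab => b
  | bbaabbab => baabbab => aabbab => bbab => bb

aa->; ba->; baa->aa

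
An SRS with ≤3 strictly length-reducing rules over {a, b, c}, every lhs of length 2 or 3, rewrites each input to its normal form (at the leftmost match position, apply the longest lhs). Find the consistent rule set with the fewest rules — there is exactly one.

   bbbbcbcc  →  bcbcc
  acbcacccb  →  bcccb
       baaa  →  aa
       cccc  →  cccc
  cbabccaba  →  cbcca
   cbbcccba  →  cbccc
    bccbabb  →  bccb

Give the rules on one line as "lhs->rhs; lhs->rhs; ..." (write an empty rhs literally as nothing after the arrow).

ac->; ba->; bb->b

  | bbbbcbcc => bbbcbcc => bbcbcc => bcbcc
  | acbcacccb => bcacccb => bcccb
  | baaa => aa
  | cccc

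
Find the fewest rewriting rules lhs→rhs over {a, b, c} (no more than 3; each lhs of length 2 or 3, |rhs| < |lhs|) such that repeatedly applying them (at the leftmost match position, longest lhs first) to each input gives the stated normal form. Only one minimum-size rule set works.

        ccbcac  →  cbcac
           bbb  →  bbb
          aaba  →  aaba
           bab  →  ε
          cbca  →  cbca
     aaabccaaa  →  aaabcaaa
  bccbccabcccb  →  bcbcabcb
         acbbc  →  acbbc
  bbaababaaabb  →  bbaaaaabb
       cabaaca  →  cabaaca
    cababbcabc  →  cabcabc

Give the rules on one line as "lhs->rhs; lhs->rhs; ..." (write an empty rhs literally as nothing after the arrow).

bab->; cc->c

  | ccbcac => cbcac
  | bbb
  | aaba
  | bab => ε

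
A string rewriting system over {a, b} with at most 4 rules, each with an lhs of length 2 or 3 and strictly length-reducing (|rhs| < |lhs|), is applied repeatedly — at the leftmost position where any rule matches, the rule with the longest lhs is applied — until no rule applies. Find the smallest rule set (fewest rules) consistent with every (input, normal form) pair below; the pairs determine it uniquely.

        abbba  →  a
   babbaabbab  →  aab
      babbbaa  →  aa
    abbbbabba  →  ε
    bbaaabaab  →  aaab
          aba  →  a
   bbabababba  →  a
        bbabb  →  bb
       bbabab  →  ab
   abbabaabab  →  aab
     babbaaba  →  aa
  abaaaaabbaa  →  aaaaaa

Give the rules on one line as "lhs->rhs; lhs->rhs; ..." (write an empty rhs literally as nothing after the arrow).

aba->a; abb->; ba->a; bba->

  | abbba => ba => a
  | babbaabbab => abbaabbab => aabbab => aab
  | babbbaa => abbbaa => baa => aa
  | abbbbabba => bbabba => bba => ε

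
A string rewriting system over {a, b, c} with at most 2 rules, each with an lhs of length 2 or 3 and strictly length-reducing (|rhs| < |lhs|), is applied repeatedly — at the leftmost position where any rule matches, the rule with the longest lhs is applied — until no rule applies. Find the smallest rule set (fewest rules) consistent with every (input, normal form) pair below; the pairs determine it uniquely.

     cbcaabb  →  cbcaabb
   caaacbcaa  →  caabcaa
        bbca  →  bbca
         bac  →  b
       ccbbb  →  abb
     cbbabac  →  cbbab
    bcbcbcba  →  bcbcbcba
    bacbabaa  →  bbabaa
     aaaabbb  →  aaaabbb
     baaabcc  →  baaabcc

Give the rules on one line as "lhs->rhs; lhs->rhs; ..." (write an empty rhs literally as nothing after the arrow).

  | cbcaabb
  | caaacbcaa => caabcaa
  | bbca
  | bac => b

ac->; ccb->a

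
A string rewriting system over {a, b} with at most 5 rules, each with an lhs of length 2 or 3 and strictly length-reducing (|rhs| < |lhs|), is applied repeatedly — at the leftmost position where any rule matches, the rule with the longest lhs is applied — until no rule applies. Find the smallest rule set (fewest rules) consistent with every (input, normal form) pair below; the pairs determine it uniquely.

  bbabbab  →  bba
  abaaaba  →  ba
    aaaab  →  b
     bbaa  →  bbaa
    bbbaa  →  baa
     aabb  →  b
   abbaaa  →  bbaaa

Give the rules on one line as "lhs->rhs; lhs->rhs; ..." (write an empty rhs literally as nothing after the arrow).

aab->bb; ab->a; abb->bb; bbb->b

  | bbabbab => bbbbab => bbab => bba
  | abaaaba => aaaaba => aabba => bbba => ba
  | aaaab => aabb => bbb => b
  | bbaa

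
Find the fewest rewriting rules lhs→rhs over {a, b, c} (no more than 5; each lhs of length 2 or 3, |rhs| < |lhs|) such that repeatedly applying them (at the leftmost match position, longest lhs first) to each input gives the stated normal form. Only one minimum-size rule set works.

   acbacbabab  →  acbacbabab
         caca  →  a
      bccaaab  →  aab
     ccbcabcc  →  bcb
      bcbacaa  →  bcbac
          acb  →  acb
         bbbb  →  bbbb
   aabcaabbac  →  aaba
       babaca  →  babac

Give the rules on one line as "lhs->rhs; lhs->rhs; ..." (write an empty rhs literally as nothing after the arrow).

baa->a; ca->c; cbb->ac; cc->

  | acbacbabab
  | caca => cca => a
  | bccaaab => baaab => aab
  | ccbcabcc => bcabcc => bcbcc => bcb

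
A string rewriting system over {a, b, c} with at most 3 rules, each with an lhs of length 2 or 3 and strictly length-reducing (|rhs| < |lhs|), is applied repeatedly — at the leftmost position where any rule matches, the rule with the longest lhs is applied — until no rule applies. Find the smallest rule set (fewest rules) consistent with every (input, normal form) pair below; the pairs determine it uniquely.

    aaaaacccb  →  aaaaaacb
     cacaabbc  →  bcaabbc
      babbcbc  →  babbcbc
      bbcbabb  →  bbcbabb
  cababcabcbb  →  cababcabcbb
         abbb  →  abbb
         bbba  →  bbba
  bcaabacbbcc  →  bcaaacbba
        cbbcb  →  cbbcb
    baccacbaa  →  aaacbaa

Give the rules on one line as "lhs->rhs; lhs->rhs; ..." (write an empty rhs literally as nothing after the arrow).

  | aaaaacccb => aaaaaacb
  | cacaabbc => bcaabbc
  | babbcbc
  | bbcbabb

bac->ac; cac->bc; cc->a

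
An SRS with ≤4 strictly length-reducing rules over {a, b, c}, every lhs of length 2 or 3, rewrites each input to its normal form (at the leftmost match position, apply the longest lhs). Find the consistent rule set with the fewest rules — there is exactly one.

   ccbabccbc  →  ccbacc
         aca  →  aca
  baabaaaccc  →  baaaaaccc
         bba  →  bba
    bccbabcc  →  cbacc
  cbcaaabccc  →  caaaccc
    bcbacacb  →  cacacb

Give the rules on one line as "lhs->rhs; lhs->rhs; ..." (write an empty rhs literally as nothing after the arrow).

  | ccbabccbc => ccbaccbc => ccbacc
  | aca
  | baabaaaccc => baaaaaccc
  | bba

ab->a; bc->; bcb->c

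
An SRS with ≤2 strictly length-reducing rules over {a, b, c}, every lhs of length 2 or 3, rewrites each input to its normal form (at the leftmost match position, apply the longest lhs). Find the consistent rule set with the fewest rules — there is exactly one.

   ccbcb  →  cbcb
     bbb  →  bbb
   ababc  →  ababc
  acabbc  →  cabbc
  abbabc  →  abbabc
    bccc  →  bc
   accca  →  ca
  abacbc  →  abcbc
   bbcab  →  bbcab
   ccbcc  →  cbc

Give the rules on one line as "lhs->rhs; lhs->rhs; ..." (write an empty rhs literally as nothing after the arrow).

  | ccbcb => cbcb
  | bbb
  | ababc
  | acabbc => cabbc

ac->c; cc->c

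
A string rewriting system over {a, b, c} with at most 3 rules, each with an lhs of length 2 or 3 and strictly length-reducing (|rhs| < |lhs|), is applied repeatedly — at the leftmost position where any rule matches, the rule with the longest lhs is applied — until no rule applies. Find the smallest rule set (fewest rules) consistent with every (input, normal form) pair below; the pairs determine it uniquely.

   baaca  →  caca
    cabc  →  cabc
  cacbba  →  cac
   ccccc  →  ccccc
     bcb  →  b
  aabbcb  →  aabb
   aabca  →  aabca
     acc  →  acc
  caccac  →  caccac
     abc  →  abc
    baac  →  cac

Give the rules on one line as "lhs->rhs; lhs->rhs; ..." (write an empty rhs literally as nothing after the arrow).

ba->c; cb->

  | baaca => caca
  | cabc
  | cacbba => caba => cac
  | ccccc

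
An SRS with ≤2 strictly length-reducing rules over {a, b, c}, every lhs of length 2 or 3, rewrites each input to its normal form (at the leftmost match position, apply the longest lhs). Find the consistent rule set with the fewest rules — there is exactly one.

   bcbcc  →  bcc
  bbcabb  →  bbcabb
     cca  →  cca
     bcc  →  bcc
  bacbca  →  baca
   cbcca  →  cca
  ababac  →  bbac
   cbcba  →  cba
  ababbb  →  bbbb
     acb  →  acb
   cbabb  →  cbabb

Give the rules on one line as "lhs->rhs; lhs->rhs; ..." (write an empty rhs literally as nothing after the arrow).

aba->b; cbc->c

  | bcbcc => bcc
  | bbcabb
  | cca
  | bcc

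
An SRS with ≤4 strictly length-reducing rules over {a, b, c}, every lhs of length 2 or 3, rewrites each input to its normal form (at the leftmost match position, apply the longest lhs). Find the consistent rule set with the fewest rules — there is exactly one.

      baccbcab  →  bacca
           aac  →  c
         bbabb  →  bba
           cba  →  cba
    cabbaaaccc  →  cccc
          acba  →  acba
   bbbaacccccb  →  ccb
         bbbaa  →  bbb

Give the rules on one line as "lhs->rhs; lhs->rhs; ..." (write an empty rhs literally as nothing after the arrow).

  | baccbcab => baccab => bacca
  | aac => c
  | bbabb => bbab => bba
  | cba

aa->; ab->a; bc->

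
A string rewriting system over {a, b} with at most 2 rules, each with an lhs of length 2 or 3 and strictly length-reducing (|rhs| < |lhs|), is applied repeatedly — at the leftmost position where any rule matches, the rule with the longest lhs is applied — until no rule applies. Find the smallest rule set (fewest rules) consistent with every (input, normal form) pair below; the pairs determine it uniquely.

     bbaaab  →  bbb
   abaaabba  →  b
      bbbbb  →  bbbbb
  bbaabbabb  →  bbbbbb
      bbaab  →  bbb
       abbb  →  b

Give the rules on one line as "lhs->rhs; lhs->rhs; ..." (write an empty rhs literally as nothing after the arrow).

  | bbaaab => bbaab => bbab => bbb
  | abaaabba => abaabba => ababba => abbba => ba => b
  | bbbbb
  | bbaabbabb => bbabbabb => bbbbabb => bbbbbb

abb->; ba->b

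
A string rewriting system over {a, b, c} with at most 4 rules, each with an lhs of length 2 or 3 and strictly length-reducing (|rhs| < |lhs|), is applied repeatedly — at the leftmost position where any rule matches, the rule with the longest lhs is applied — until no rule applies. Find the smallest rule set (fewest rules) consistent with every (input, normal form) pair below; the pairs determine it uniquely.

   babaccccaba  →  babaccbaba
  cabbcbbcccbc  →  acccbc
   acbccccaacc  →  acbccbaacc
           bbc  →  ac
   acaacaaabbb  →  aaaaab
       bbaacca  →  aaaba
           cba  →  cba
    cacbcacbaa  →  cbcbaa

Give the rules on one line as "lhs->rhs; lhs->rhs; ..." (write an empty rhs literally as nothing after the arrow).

bb->a; ca->; cca->ba

  | babaccccaba => babaccbaba
  | cabbcbbcccbc => bbcbbcccbc => acbbcccbc => acacccbc => acccbc
  | acbccccaacc => acbccbaacc
  | bbc => ac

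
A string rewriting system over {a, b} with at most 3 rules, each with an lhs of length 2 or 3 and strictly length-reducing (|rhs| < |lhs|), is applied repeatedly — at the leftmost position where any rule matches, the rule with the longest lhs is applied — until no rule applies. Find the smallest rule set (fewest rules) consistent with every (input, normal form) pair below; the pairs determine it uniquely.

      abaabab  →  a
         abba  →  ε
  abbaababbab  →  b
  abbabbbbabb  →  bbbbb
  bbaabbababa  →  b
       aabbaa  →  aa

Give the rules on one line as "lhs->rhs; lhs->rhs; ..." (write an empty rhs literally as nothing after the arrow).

  | abaabab => aabab => aab => a
  | abba => ba => ε
  | abbaababbab => baababbab => ababbab => abbab => bab => b
  | abbabbbbabb => babbbbabb => bbbbabb => bbbbb

ab->; ba->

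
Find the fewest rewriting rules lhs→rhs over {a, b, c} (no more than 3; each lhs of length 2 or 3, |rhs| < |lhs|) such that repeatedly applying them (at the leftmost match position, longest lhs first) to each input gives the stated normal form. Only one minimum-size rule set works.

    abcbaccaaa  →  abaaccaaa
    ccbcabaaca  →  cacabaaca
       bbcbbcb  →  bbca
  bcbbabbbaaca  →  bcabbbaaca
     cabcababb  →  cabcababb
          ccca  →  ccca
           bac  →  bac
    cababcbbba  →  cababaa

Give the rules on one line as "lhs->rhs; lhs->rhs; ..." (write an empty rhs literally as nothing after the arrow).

  | abcbaccaaa => abaaccaaa
  | ccbcabaaca => cacabaaca
  | bbcbbcb => bbccb => bbca
  | bcbbabbbaaca => bcabbbaaca

cb->a; cbb->c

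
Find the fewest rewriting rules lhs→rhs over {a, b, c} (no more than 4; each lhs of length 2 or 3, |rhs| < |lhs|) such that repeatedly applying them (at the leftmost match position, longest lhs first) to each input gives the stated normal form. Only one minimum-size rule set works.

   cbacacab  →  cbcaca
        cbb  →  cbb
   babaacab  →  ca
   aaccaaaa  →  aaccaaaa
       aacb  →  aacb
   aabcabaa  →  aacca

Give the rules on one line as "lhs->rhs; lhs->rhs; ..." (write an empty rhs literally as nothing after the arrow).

  | cbacacab => cbcacab => cbcaca
  | cbb
  | babaacab => bbaacab => bbacab => bbcab => cab => ca
  | aaccaaaa

ab->a; aba->c; ba->b; bbc->c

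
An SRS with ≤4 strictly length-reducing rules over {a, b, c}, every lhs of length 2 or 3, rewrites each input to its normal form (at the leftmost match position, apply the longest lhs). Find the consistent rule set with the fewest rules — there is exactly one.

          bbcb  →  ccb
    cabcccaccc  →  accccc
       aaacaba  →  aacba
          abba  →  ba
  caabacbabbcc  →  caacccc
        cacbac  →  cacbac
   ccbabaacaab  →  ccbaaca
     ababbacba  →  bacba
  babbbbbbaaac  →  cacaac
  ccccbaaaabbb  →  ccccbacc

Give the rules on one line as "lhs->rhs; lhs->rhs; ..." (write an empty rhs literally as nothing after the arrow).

  | bbcb => ccb
  | cabcccaccc => ccccaccc => ccacccc => accccc
  | aaacaba => accaba => aacba
  | abba => ba

aaa->ac; ab->; bb->c; cca->ac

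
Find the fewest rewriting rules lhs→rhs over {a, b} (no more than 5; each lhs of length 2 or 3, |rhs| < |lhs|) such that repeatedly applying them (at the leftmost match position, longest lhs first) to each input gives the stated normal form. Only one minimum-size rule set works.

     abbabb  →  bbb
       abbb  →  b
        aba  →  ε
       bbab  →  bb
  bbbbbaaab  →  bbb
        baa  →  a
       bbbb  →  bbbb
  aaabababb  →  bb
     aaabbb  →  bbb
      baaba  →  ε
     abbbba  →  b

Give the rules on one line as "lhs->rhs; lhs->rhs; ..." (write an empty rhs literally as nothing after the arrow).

aa->b; ab->b; abb->a; ba->

  | abbabb => aabb => bbb
  | abbb => ab => b
  | aba => ba => ε
  | bbab => bb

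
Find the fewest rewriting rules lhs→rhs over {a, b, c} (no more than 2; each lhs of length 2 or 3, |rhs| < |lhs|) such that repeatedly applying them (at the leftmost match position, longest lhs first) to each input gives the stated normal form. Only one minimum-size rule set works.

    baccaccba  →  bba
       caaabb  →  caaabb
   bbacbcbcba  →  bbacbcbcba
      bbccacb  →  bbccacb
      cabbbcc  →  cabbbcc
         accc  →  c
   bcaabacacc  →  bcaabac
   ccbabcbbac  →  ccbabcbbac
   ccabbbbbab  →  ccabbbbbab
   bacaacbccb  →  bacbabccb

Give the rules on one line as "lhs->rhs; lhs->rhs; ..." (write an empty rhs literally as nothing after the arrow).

  | baccaccba => baccba => bba
  | caaabb
  | bbacbcbcba
  | bbccacb

aac->ba; acc->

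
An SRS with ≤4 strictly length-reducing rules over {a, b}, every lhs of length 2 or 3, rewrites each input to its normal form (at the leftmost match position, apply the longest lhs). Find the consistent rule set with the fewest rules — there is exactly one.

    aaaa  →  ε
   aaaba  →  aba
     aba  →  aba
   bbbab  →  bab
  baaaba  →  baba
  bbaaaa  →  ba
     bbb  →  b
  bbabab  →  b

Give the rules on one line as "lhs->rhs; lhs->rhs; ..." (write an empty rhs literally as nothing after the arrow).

aa->; bb->b; bba->b; bbb->b

  | aaaa => aa => ε
  | aaaba => aba
  | aba
  | bbbab => bab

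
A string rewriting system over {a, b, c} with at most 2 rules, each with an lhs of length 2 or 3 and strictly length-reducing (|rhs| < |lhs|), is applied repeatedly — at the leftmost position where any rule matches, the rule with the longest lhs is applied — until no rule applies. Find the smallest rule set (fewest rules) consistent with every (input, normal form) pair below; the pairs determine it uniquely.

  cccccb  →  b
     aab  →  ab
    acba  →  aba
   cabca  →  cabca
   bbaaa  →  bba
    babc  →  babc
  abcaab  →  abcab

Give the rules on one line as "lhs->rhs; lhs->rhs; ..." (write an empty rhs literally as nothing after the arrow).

  | cccccb => ccccb => cccb => ccb => cb => b
  | aab => ab
  | acba => aba
  | cabca

aa->a; cb->b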